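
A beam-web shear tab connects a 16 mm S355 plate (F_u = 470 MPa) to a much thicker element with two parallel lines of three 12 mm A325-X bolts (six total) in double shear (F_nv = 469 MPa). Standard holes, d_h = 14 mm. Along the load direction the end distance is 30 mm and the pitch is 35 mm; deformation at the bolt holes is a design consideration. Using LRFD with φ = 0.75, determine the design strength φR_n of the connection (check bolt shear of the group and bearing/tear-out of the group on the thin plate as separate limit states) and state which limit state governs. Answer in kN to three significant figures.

Bolt shear: A_b = π·12²/4 = 113.1 mm²; R_n = 469 × 113.1 × 6 × 2 / 1000 = 636.5 kN → 0.75 × 636.5 = 477 kN.
Bearing (1.2 l_c t F_u ≤ 2.4 d t F_u): upper limit = 2.4·12·16·470 / 1000 = 216.6 kN.
  Edge l_c = 30 − 14/2 = 23 → r_n = 207.6 kN; interior l_c = 35 − 14 = 21 → r_n = 189.5 kN.
  R_n,bearing = 2·207.6 + 4·189.5 = 1173 kN → 0.75 × 1173 = 880 kN.
Bolt shear governs: 477 kN.

477 kN (bolt shear governs)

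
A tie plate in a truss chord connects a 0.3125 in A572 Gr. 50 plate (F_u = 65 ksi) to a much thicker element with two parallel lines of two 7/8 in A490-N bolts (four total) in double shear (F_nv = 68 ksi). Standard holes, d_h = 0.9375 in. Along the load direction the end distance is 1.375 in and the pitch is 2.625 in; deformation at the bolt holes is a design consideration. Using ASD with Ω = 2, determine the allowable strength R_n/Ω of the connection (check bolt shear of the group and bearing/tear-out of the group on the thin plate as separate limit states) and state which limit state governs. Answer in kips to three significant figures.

63.2 kips (bearing governs)

Bolt shear: A_b = π·0.875²/4 = 0.6013 in²; R_n = 68 × 0.6013 × 4 × 2 = 327.1 kips → 327.1 / 2 = 164 kips.
Bearing (1.2 l_c t F_u ≤ 2.4 d t F_u): upper limit = 2.4·0.875·0.3125·65 = 42.66 kips.
  Edge l_c = 1.375 − 0.9375/2 = 0.9062 → r_n = 22.09 kips; interior l_c = 2.625 − 0.9375 = 1.688 → r_n = 41.13 kips.
  R_n,bearing = 2·22.09 + 2·41.13 = 126.4 kips → 126.4 / 2 = 63.2 kips.
Bearing governs: 63.2 kips.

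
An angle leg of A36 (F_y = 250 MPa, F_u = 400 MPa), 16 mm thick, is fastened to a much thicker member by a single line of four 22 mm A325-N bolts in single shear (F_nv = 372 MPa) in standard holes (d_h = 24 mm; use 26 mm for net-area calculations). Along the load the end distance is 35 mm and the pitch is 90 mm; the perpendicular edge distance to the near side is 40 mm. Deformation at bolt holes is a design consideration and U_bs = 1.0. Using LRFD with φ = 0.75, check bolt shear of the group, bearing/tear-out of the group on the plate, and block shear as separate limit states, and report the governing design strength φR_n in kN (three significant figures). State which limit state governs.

424 kN (bolt shear governs)

Bolt shear: A_b = π·22²/4 = 380.1 mm²; R_n = 372 × 380.1 × 4 × 1 / 1000 = 565.6 kN → 0.75 × 565.6 = 424 kN.
Bearing: edge l_c = 23, r_n = 176.6 kN; interior l_c = 66, r_n = 337.9 kN; R_n = 176.6 + 3·337.9 = 1190 kN → 893 kN.
Block shear: A_gv = 4880, A_nv = 3424, A_nt = 432 mm²; R_n = min(0.6F_uA_nv, 0.6F_yA_gv) + U_bs·F_u·A_nt = 904.8 kN → 679 kN.
Bolt shear governs: 424 kN.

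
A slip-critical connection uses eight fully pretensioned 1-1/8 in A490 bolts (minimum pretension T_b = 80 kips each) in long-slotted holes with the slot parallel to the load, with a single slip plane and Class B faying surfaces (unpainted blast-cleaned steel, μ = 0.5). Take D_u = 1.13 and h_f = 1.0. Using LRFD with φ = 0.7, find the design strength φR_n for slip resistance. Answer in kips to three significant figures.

R_n = μ · D_u · h_f · T_b · n_s · n_b = 0.5 × 1.13 × 1.0 × 80 × 1 × 8 = 361.6 kips.
Design strength φR_n = 0.7 × 361.6 = 253 kips.

253 kips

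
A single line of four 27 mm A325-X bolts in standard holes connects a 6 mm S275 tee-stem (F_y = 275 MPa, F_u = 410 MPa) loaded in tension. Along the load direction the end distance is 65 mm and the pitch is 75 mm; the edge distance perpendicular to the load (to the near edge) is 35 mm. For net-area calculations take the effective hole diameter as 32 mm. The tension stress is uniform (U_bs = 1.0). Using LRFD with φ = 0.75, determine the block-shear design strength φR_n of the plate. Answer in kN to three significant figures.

Shear plane L_v = 65 + 3·75 = 290 mm; A_gv = 290 × 6 = 1740 mm².
A_nv = (290 − 3.5·32) × 6 = 1068 mm².
A_nt = (35 − 0.5·32) × 6 = 114 mm².
0.6 F_u A_nv = 262.7 kN; 0.6 F_y A_gv = 287.1 kN → shear rupture governs the shear term.
R_n = 262.7 + 1.0 × 410 × 114 / 1000 = 309.5 kN.
Design strength φR_n = 0.75 × 309.5 = 232 kN.

232 kN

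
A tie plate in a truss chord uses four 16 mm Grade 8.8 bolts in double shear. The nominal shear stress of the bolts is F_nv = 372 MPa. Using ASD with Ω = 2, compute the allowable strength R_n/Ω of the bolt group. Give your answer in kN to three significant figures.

299 kN

A_b = π × 16² / 4 = 201.1 mm².
R_n = F_nv · A_b · n · n_s = 372 × 201.1 × 4 × 2 / 1000 = 598.4 kN.
Allowable strength R_n/Ω = 598.4 / 2 = 299 kN.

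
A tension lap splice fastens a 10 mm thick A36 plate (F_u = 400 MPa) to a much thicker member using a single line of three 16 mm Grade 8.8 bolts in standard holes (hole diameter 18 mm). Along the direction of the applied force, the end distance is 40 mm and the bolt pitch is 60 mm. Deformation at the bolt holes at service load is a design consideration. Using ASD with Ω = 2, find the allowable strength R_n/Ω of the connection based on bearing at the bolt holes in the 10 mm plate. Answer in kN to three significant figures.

228 kN

Per bolt r_n = 1.2 l_c t F_u ≤ 2.4 d t F_u; upper limit = 2.4 × 16 × 10 × 400 / 1000 = 153.6 kN.
Edge bolt: l_c = 40 − 18/2 = 31 mm → 1.2 × 31 × 10 × 400 / 1000 = 148.8 → r_n = 148.8 kN.
Interior bolts: l_c = 60 − 18 = 42 mm → 1.2 × 42 × 10 × 400 / 1000 = 201.6 → r_n = 153.6 kN.
R_n = 1 × 148.8 + 2 × 153.6 = 456 kN.
Allowable strength R_n/Ω = 456 / 2 = 228 kN.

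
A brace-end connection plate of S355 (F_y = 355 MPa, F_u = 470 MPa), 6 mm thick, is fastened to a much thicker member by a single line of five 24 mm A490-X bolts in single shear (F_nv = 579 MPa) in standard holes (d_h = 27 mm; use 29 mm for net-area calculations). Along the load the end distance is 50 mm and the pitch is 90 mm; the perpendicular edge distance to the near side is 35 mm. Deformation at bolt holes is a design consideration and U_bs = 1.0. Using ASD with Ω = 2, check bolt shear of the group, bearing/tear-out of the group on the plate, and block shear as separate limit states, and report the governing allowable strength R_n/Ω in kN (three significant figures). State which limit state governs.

265 kN (block shear governs)

Bolt shear: A_b = π·24²/4 = 452.4 mm²; R_n = 579 × 452.4 × 5 × 1 / 1000 = 1310 kN → 1310 / 2 = 655 kN.
Bearing: edge l_c = 36.5, r_n = 123.5 kN; interior l_c = 63, r_n = 162.4 kN; R_n = 123.5 + 4·162.4 = 773.2 kN → 387 kN.
Block shear: A_gv = 2460, A_nv = 1677, A_nt = 123 mm²; R_n = min(0.6F_uA_nv, 0.6F_yA_gv) + U_bs·F_u·A_nt = 530.7 kN → 265 kN.
Block shear governs: 265 kN.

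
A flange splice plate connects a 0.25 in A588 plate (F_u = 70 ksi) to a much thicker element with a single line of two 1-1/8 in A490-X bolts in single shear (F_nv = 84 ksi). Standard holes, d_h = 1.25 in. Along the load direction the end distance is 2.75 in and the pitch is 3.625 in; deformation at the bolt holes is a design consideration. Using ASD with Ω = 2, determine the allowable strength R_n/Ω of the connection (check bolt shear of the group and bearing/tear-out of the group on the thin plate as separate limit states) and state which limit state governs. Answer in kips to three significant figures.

Bolt shear: A_b = π·1.125²/4 = 0.994 in²; R_n = 84 × 0.994 × 2 × 1 = 167 kips → 167 / 2 = 83.5 kips.
Bearing (1.2 l_c t F_u ≤ 2.4 d t F_u): upper limit = 2.4·1.125·0.25·70 = 47.25 kips.
  Edge l_c = 2.75 − 1.25/2 = 2.125 → r_n = 44.62 kips; interior l_c = 3.625 − 1.25 = 2.375 → r_n = 47.25 kips.
  R_n,bearing = 1·44.62 + 1·47.25 = 91.88 kips → 91.88 / 2 = 45.9 kips.
Bearing governs: 45.9 kips.

45.9 kips (bearing governs)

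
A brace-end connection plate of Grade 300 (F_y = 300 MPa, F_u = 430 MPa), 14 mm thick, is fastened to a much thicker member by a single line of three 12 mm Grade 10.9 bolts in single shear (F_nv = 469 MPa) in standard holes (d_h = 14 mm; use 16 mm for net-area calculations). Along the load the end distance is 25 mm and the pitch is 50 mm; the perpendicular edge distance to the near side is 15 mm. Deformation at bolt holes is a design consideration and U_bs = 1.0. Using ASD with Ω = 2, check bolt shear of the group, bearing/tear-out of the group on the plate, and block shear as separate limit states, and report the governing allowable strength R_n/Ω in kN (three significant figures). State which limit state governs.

79.6 kN (bolt shear governs)

Bolt shear: A_b = π·12²/4 = 113.1 mm²; R_n = 469 × 113.1 × 3 × 1 / 1000 = 159.1 kN → 159.1 / 2 = 79.6 kN.
Bearing: edge l_c = 18, r_n = 130 kN; interior l_c = 36, r_n = 173.4 kN; R_n = 130 + 2·173.4 = 476.8 kN → 238 kN.
Block shear: A_gv = 1750, A_nv = 1190, A_nt = 98 mm²; R_n = min(0.6F_uA_nv, 0.6F_yA_gv) + U_bs·F_u·A_nt = 349.2 kN → 175 kN.
Bolt shear governs: 79.6 kN.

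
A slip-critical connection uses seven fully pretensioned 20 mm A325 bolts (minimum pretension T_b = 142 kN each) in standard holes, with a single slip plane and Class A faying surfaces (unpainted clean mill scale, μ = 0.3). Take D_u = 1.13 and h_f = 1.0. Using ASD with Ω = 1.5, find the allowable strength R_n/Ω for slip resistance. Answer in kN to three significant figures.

R_n = μ · D_u · h_f · T_b · n_s · n_b = 0.3 × 1.13 × 1.0 × 142 × 1 × 7 = 337 kN.
Allowable strength R_n/Ω = 337 / 1.5 = 225 kN.

225 kN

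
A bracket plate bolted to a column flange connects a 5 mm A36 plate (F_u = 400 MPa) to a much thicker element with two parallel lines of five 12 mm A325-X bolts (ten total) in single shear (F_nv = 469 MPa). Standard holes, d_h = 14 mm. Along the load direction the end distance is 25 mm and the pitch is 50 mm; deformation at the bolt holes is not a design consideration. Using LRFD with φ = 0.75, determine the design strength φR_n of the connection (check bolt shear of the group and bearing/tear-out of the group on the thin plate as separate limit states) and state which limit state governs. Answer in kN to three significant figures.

Bolt shear: A_b = π·12²/4 = 113.1 mm²; R_n = 469 × 113.1 × 10 × 1 / 1000 = 530.4 kN → 0.75 × 530.4 = 398 kN.
Bearing (1.5 l_c t F_u ≤ 3.0 d t F_u): upper limit = 3.0·12·5·400 / 1000 = 72 kN.
  Edge l_c = 25 − 14/2 = 18 → r_n = 54 kN; interior l_c = 50 − 14 = 36 → r_n = 72 kN.
  R_n,bearing = 2·54 + 8·72 = 684 kN → 0.75 × 684 = 513 kN.
Bolt shear governs: 398 kN.

398 kN (bolt shear governs)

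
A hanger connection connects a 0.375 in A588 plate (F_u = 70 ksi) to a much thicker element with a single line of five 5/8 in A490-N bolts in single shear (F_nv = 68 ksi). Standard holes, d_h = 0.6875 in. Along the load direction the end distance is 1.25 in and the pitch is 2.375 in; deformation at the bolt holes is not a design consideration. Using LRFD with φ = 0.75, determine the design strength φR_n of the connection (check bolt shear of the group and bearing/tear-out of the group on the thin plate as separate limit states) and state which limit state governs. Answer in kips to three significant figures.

Bolt shear: A_b = π·0.625²/4 = 0.3068 in²; R_n = 68 × 0.3068 × 5 × 1 = 104.3 kips → 0.75 × 104.3 = 78.2 kips.
Bearing (1.5 l_c t F_u ≤ 3.0 d t F_u): upper limit = 3.0·0.625·0.375·70 = 49.22 kips.
  Edge l_c = 1.25 − 0.6875/2 = 0.9062 → r_n = 35.68 kips; interior l_c = 2.375 − 0.6875 = 1.688 → r_n = 49.22 kips.
  R_n,bearing = 1·35.68 + 4·49.22 = 232.6 kips → 0.75 × 232.6 = 174 kips.
Bolt shear governs: 78.2 kips.

78.2 kips (bolt shear governs)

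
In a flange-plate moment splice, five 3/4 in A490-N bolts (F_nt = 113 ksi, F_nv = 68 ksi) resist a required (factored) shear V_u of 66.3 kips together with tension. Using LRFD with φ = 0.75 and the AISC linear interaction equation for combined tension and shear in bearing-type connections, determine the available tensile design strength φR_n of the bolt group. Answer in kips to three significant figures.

133 kips

A_b = π·0.75²/4 = 0.4418 in²; f_rv = 66.3 / (5 × 0.4418) = 30.01 ksi.
F'_nt = 1.3 F_nt − (F_nt / φF_nv) f_rv = 1.3·113 − (113/(0.75·68))·30.01 = 80.4 ksi, capped at F_nt → F'_nt = 80.4 ksi.
R_n = F'_nt · A_b · n = 80.4 × 0.4418 × 5 = 177.6 kips.
Design strength φR_n = 0.75 × 177.6 = 133 kips.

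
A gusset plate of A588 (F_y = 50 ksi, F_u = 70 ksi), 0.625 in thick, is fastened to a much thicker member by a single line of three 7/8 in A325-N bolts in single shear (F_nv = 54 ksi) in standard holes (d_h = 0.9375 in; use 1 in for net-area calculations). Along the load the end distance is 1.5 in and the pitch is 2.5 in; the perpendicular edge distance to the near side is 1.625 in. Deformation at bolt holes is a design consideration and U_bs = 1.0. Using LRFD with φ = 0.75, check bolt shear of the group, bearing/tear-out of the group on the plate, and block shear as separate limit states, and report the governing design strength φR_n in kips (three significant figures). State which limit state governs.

73.1 kips (bolt shear governs)

Bolt shear: A_b = π·0.875²/4 = 0.6013 in²; R_n = 54 × 0.6013 × 3 × 1 = 97.41 kips → 0.75 × 97.41 = 73.1 kips.
Bearing: edge l_c = 1.031, r_n = 54.14 kips; interior l_c = 1.562, r_n = 82.03 kips; R_n = 54.14 + 2·82.03 = 218.2 kips → 164 kips.
Block shear: A_gv = 4.062, A_nv = 2.5, A_nt = 0.7031 in²; R_n = min(0.6F_uA_nv, 0.6F_yA_gv) + U_bs·F_u·A_nt = 154.2 kips → 116 kips.
Bolt shear governs: 73.1 kips.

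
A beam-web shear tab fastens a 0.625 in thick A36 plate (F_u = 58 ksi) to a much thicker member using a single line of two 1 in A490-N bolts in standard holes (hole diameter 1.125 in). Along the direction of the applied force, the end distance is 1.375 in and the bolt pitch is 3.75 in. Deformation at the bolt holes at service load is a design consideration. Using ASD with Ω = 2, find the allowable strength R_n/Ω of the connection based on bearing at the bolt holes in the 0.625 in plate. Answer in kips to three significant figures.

61.2 kips

Per bolt r_n = 1.2 l_c t F_u ≤ 2.4 d t F_u; upper limit = 2.4 × 1 × 0.625 × 58 = 87 kips.
Edge bolt: l_c = 1.375 − 1.125/2 = 0.8125 in → 1.2 × 0.8125 × 0.625 × 58 = 35.34 → r_n = 35.34 kips.
Interior bolts: l_c = 3.75 − 1.125 = 2.625 in → 1.2 × 2.625 × 0.625 × 58 = 114.2 → r_n = 87 kips.
R_n = 1 × 35.34 + 1 × 87 = 122.3 kips.
Allowable strength R_n/Ω = 122.3 / 2 = 61.2 kips.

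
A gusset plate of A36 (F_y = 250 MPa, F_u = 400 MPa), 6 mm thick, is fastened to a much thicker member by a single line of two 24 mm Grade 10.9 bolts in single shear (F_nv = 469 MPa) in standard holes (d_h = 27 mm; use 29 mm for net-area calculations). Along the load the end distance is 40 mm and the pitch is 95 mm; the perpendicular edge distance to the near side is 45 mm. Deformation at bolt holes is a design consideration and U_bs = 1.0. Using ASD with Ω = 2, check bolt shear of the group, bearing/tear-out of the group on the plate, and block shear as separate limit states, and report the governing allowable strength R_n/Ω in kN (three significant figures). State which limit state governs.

Bolt shear: A_b = π·24²/4 = 452.4 mm²; R_n = 469 × 452.4 × 2 × 1 / 1000 = 424.3 kN → 424.3 / 2 = 212 kN.
Bearing: edge l_c = 26.5, r_n = 76.32 kN; interior l_c = 68, r_n = 138.2 kN; R_n = 76.32 + 1·138.2 = 214.6 kN → 107 kN.
Block shear: A_gv = 810, A_nv = 549, A_nt = 183 mm²; R_n = min(0.6F_uA_nv, 0.6F_yA_gv) + U_bs·F_u·A_nt = 194.7 kN → 97.4 kN.
Block shear governs: 97.4 kN.

97.4 kN (block shear governs)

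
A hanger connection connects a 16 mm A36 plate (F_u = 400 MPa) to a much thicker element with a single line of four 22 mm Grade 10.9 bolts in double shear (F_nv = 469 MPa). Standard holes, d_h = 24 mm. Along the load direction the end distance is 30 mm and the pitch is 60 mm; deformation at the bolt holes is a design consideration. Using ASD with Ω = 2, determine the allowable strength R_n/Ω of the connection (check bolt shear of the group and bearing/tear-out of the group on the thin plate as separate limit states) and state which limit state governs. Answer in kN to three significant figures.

Bolt shear: A_b = π·22²/4 = 380.1 mm²; R_n = 469 × 380.1 × 4 × 2 / 1000 = 1426 kN → 1426 / 2 = 713 kN.
Bearing (1.2 l_c t F_u ≤ 2.4 d t F_u): upper limit = 2.4·22·16·400 / 1000 = 337.9 kN.
  Edge l_c = 30 − 24/2 = 18 → r_n = 138.2 kN; interior l_c = 60 − 24 = 36 → r_n = 276.5 kN.
  R_n,bearing = 1·138.2 + 3·276.5 = 967.7 kN → 967.7 / 2 = 484 kN.
Bearing governs: 484 kN.

484 kN (bearing governs)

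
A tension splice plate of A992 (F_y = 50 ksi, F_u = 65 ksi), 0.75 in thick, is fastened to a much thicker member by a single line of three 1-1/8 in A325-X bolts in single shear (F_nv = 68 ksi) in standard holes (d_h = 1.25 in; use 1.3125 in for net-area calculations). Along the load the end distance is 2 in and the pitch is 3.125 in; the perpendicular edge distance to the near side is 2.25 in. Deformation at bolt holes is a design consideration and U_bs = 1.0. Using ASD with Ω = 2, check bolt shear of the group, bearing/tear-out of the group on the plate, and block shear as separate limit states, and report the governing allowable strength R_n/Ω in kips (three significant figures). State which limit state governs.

Bolt shear: A_b = π·1.125²/4 = 0.994 in²; R_n = 68 × 0.994 × 3 × 1 = 202.8 kips → 202.8 / 2 = 101 kips.
Bearing: edge l_c = 1.375, r_n = 80.44 kips; interior l_c = 1.875, r_n = 109.7 kips; R_n = 80.44 + 2·109.7 = 299.8 kips → 150 kips.
Block shear: A_gv = 6.188, A_nv = 3.727, A_nt = 1.195 in²; R_n = min(0.6F_uA_nv, 0.6F_yA_gv) + U_bs·F_u·A_nt = 223 kips → 112 kips.
Bolt shear governs: 101 kips.

101 kips (bolt shear governs)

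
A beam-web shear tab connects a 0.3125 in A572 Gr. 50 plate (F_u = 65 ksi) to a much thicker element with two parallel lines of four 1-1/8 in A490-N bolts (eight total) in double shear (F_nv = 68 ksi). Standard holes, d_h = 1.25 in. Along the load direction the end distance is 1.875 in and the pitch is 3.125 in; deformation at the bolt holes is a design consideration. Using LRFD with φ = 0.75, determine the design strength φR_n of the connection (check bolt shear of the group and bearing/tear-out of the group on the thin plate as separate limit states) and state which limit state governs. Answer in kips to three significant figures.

251 kips (bearing governs)

Bolt shear: A_b = π·1.125²/4 = 0.994 in²; R_n = 68 × 0.994 × 8 × 2 = 1081 kips → 0.75 × 1081 = 811 kips.
Bearing (1.2 l_c t F_u ≤ 2.4 d t F_u): upper limit = 2.4·1.125·0.3125·65 = 54.84 kips.
  Edge l_c = 1.875 − 1.25/2 = 1.25 → r_n = 30.47 kips; interior l_c = 3.125 − 1.25 = 1.875 → r_n = 45.7 kips.
  R_n,bearing = 2·30.47 + 6·45.7 = 335.2 kips → 0.75 × 335.2 = 251 kips.
Bearing governs: 251 kips.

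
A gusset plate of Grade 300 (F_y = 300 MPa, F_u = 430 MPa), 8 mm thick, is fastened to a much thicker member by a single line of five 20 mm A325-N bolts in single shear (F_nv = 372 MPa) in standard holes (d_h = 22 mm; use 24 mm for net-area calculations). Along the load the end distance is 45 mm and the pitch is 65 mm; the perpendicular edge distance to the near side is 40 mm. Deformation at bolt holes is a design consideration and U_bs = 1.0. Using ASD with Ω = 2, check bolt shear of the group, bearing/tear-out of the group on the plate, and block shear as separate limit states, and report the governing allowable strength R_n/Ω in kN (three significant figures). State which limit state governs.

251 kN (block shear governs)

Bolt shear: A_b = π·20²/4 = 314.2 mm²; R_n = 372 × 314.2 × 5 × 1 / 1000 = 584.3 kN → 584.3 / 2 = 292 kN.
Bearing: edge l_c = 34, r_n = 140.4 kN; interior l_c = 43, r_n = 165.1 kN; R_n = 140.4 + 4·165.1 = 800.8 kN → 400 kN.
Block shear: A_gv = 2440, A_nv = 1576, A_nt = 224 mm²; R_n = min(0.6F_uA_nv, 0.6F_yA_gv) + U_bs·F_u·A_nt = 502.9 kN → 251 kN.
Block shear governs: 251 kN.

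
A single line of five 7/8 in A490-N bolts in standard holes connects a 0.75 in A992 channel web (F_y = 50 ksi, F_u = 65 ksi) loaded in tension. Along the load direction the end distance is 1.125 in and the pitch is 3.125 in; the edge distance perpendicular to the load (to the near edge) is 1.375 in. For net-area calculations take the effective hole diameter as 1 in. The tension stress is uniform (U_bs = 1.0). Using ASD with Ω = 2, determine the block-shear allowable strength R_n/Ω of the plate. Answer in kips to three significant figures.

155 kips

Shear plane L_v = 1.125 + 4·3.125 = 13.62 in; A_gv = 13.62 × 0.75 = 10.22 in².
A_nv = (13.62 − 4.5·1) × 0.75 = 6.844 in².
A_nt = (1.375 − 0.5·1) × 0.75 = 0.6562 in².
0.6 F_u A_nv = 266.9 kips; 0.6 F_y A_gv = 306.6 kips → shear rupture governs the shear term.
R_n = 266.9 + 1.0 × 65 × 0.6562 = 309.6 kips.
Allowable strength R_n/Ω = 309.6 / 2 = 155 kips.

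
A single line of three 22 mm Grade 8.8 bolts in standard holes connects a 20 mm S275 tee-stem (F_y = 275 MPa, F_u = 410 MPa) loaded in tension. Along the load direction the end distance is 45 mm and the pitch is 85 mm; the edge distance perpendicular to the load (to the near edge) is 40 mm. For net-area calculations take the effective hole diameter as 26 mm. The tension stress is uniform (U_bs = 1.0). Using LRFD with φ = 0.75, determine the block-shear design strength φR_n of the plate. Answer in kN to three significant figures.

Shear plane L_v = 45 + 2·85 = 215 mm; A_gv = 215 × 20 = 4300 mm².
A_nv = (215 − 2.5·26) × 20 = 3000 mm².
A_nt = (40 − 0.5·26) × 20 = 540 mm².
0.6 F_u A_nv = 738 kN; 0.6 F_y A_gv = 709.5 kN → shear yielding governs the shear term.
R_n = 709.5 + 1.0 × 410 × 540 / 1000 = 930.9 kN.
Design strength φR_n = 0.75 × 930.9 = 698 kN.

698 kN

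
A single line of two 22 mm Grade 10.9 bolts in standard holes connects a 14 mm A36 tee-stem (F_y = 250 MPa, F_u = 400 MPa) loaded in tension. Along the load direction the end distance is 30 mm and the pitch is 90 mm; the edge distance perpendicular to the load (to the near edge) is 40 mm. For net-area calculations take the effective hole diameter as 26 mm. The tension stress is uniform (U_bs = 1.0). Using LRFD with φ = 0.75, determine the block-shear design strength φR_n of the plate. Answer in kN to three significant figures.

302 kN

Shear plane L_v = 30 + 1·90 = 120 mm; A_gv = 120 × 14 = 1680 mm².
A_nv = (120 − 1.5·26) × 14 = 1134 mm².
A_nt = (40 − 0.5·26) × 14 = 378 mm².
0.6 F_u A_nv = 272.2 kN; 0.6 F_y A_gv = 252 kN → shear yielding governs the shear term.
R_n = 252 + 1.0 × 400 × 378 / 1000 = 403.2 kN.
Design strength φR_n = 0.75 × 403.2 = 302 kN.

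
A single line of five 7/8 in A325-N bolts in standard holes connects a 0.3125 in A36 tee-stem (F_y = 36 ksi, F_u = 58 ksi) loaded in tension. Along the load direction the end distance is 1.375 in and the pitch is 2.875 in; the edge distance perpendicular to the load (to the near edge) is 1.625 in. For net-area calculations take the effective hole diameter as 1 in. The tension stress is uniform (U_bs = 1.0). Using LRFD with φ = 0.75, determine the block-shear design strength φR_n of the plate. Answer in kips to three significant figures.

Shear plane L_v = 1.375 + 4·2.875 = 12.88 in; A_gv = 12.88 × 0.3125 = 4.023 in².
A_nv = (12.88 − 4.5·1) × 0.3125 = 2.617 in².
A_nt = (1.625 − 0.5·1) × 0.3125 = 0.3516 in².
0.6 F_u A_nv = 91.08 kips; 0.6 F_y A_gv = 86.91 kips → shear yielding governs the shear term.
R_n = 86.91 + 1.0 × 58 × 0.3516 = 107.3 kips.
Design strength φR_n = 0.75 × 107.3 = 80.5 kips.

80.5 kips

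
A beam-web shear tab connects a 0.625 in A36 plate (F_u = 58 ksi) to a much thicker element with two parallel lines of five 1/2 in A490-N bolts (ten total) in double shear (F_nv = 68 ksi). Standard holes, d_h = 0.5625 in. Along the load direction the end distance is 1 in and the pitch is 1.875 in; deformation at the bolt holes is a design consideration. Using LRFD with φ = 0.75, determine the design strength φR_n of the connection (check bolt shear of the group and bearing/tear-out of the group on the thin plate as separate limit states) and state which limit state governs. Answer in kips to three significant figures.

Bolt shear: A_b = π·0.5²/4 = 0.1963 in²; R_n = 68 × 0.1963 × 10 × 2 = 267 kips → 0.75 × 267 = 200 kips.
Bearing (1.2 l_c t F_u ≤ 2.4 d t F_u): upper limit = 2.4·0.5·0.625·58 = 43.5 kips.
  Edge l_c = 1 − 0.5625/2 = 0.7188 → r_n = 31.27 kips; interior l_c = 1.875 − 0.5625 = 1.312 → r_n = 43.5 kips.
  R_n,bearing = 2·31.27 + 8·43.5 = 410.5 kips → 0.75 × 410.5 = 308 kips.
Bolt shear governs: 200 kips.

200 kips (bolt shear governs)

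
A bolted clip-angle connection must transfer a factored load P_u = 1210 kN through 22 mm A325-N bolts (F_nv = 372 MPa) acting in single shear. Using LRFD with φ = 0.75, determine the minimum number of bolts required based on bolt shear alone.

12 bolts

A_b = π·22²/4 = 380.1 mm².
Per-bolt design strength φR_n = 0.75 × 372 × 380.1 × 1 / 1000 = 106.1 kN.
n ≥ 1210 / 106.1 = 11.41 → use 12 bolts.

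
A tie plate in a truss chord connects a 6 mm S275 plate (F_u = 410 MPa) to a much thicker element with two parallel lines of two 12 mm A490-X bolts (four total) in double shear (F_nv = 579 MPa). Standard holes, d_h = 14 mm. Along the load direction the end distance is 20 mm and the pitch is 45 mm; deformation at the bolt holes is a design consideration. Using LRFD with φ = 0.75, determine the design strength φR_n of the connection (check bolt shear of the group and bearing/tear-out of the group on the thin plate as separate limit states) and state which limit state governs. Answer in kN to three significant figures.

Bolt shear: A_b = π·12²/4 = 113.1 mm²; R_n = 579 × 113.1 × 4 × 2 / 1000 = 523.9 kN → 0.75 × 523.9 = 393 kN.
Bearing (1.2 l_c t F_u ≤ 2.4 d t F_u): upper limit = 2.4·12·6·410 / 1000 = 70.85 kN.
  Edge l_c = 20 − 14/2 = 13 → r_n = 38.38 kN; interior l_c = 45 − 14 = 31 → r_n = 70.85 kN.
  R_n,bearing = 2·38.38 + 2·70.85 = 218.4 kN → 0.75 × 218.4 = 164 kN.
Bearing governs: 164 kN.

164 kN (bearing governs)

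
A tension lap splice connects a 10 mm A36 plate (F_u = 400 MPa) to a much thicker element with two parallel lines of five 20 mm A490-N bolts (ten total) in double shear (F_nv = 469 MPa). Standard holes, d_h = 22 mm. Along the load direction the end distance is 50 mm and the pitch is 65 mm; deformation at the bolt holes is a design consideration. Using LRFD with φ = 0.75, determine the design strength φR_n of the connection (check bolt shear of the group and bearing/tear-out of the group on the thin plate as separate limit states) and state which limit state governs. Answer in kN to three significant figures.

1430 kN (bearing governs)

Bolt shear: A_b = π·20²/4 = 314.2 mm²; R_n = 469 × 314.2 × 10 × 2 / 1000 = 2947 kN → 0.75 × 2947 = 2210 kN.
Bearing (1.2 l_c t F_u ≤ 2.4 d t F_u): upper limit = 2.4·20·10·400 / 1000 = 192 kN.
  Edge l_c = 50 − 22/2 = 39 → r_n = 187.2 kN; interior l_c = 65 − 22 = 43 → r_n = 192 kN.
  R_n,bearing = 2·187.2 + 8·192 = 1910 kN → 0.75 × 1910 = 1430 kN.
Bearing governs: 1430 kN.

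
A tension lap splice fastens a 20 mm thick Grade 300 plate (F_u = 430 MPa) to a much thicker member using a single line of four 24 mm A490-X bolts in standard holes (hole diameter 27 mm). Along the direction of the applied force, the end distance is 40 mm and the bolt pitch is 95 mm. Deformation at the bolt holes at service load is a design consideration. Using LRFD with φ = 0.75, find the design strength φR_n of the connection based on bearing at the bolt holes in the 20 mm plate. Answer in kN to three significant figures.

1320 kN

Per bolt r_n = 1.2 l_c t F_u ≤ 2.4 d t F_u; upper limit = 2.4 × 24 × 20 × 430 / 1000 = 495.4 kN.
Edge bolt: l_c = 40 − 27/2 = 26.5 mm → 1.2 × 26.5 × 20 × 430 / 1000 = 273.5 → r_n = 273.5 kN.
Interior bolts: l_c = 95 − 27 = 68 mm → 1.2 × 68 × 20 × 430 / 1000 = 701.8 → r_n = 495.4 kN.
R_n = 1 × 273.5 + 3 × 495.4 = 1760 kN.
Design strength φR_n = 0.75 × 1760 = 1320 kN.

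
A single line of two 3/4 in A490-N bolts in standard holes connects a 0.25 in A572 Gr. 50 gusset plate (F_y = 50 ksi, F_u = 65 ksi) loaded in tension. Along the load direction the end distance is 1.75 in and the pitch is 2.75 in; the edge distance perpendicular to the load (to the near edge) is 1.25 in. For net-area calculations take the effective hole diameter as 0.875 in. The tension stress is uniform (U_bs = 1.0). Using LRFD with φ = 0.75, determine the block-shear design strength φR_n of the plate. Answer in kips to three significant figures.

33.2 kips

Shear plane L_v = 1.75 + 1·2.75 = 4.5 in; A_gv = 4.5 × 0.25 = 1.125 in².
A_nv = (4.5 − 1.5·0.875) × 0.25 = 0.7969 in².
A_nt = (1.25 − 0.5·0.875) × 0.25 = 0.2031 in².
0.6 F_u A_nv = 31.08 kips; 0.6 F_y A_gv = 33.75 kips → shear rupture governs the shear term.
R_n = 31.08 + 1.0 × 65 × 0.2031 = 44.28 kips.
Design strength φR_n = 0.75 × 44.28 = 33.2 kips.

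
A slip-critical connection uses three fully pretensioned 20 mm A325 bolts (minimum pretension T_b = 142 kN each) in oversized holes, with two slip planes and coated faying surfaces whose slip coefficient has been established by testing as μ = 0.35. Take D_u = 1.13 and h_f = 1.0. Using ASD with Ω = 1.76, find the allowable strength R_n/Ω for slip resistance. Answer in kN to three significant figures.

R_n = μ · D_u · h_f · T_b · n_s · n_b = 0.35 × 1.13 × 1.0 × 142 × 2 × 3 = 337 kN.
Allowable strength R_n/Ω = 337 / 1.76 = 191 kN.

191 kN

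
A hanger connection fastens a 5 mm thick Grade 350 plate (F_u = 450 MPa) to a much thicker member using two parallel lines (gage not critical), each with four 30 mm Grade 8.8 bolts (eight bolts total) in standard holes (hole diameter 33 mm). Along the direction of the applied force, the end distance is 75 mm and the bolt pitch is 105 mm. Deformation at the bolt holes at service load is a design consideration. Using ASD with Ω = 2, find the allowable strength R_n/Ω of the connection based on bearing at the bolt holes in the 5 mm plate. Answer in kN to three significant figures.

Per bolt r_n = 1.2 l_c t F_u ≤ 2.4 d t F_u; upper limit = 2.4 × 30 × 5 × 450 / 1000 = 162 kN.
Edge bolt: l_c = 75 − 33/2 = 58.5 mm → 1.2 × 58.5 × 5 × 450 / 1000 = 158 → r_n = 158 kN.
Interior bolts: l_c = 105 − 33 = 72 mm → 1.2 × 72 × 5 × 450 / 1000 = 194.4 → r_n = 162 kN.
R_n = 2 × 158 + 6 × 162 = 1288 kN.
Allowable strength R_n/Ω = 1288 / 2 = 644 kN.

644 kN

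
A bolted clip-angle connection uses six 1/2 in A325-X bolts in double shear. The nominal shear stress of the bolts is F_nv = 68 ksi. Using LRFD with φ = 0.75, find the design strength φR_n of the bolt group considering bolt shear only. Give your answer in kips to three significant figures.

A_b = π × 0.5² / 4 = 0.1963 in².
R_n = F_nv · A_b · n · n_s = 68 × 0.1963 × 6 × 2 = 160.2 kips.
Design strength φR_n = 0.75 × 160.2 = 120 kips.

120 kips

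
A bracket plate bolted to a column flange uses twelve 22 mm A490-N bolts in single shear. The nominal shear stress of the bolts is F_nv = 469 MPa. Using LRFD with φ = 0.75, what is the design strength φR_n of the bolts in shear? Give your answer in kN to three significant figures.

A_b = π × 22² / 4 = 380.1 mm².
R_n = F_nv · A_b · n · n_s = 469 × 380.1 × 12 × 1 / 1000 = 2139 kN.
Design strength φR_n = 0.75 × 2139 = 1600 kN.

1600 kN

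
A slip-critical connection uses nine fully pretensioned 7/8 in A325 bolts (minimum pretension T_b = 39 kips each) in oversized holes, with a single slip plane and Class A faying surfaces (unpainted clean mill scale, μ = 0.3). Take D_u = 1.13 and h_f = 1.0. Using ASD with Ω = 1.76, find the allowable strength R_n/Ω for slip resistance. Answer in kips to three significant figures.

R_n = μ · D_u · h_f · T_b · n_s · n_b = 0.3 × 1.13 × 1.0 × 39 × 1 × 9 = 119 kips.
Allowable strength R_n/Ω = 119 / 1.76 = 67.6 kips.

67.6 kips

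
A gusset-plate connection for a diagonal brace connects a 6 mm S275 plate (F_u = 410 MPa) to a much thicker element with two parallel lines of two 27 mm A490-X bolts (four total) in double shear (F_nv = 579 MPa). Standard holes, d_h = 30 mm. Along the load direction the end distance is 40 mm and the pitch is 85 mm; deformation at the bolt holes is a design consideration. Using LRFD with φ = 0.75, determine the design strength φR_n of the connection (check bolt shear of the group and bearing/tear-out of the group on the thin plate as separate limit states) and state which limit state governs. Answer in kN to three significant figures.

Bolt shear: A_b = π·27²/4 = 572.6 mm²; R_n = 579 × 572.6 × 4 × 2 / 1000 = 2652 kN → 0.75 × 2652 = 1990 kN.
Bearing (1.2 l_c t F_u ≤ 2.4 d t F_u): upper limit = 2.4·27·6·410 / 1000 = 159.4 kN.
  Edge l_c = 40 − 30/2 = 25 → r_n = 73.8 kN; interior l_c = 85 − 30 = 55 → r_n = 159.4 kN.
  R_n,bearing = 2·73.8 + 2·159.4 = 466.4 kN → 0.75 × 466.4 = 350 kN.
Bearing governs: 350 kN.

350 kN (bearing governs)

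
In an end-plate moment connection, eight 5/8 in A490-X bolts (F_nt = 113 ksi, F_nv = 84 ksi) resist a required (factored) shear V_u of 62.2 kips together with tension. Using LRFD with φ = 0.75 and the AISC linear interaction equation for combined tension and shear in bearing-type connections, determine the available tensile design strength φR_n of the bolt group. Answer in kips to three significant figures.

A_b = π·0.625²/4 = 0.3068 in²; f_rv = 62.2 / (8 × 0.3068) = 25.34 ksi.
F'_nt = 1.3 F_nt − (F_nt / φF_nv) f_rv = 1.3·113 − (113/(0.75·84))·25.34 = 101.4 ksi, capped at F_nt → F'_nt = 101.4 ksi.
R_n = F'_nt · A_b · n = 101.4 × 0.3068 × 8 = 249 kips.
Design strength φR_n = 0.75 × 249 = 187 kips.

187 kips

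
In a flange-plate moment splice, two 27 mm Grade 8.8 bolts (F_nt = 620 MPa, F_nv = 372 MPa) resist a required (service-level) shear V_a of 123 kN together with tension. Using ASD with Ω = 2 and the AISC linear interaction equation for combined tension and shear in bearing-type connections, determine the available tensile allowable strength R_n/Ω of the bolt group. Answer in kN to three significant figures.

256 kN

A_b = π·27²/4 = 572.6 mm²; f_rv = 123 × 1000 / (2 × 572.6) = 107.4 MPa.
F'_nt = 1.3 F_nt − (Ω F_nt / F_nv) f_rv = 1.3·620 − (2·620/372)·107.4 = 448 MPa, capped at F_nt → F'_nt = 448 MPa.
R_n = F'_nt · A_b · n = 448 × 572.6 × 2 / 1000 = 513 kN.
Allowable strength R_n/Ω = 513 / 2 = 256 kN.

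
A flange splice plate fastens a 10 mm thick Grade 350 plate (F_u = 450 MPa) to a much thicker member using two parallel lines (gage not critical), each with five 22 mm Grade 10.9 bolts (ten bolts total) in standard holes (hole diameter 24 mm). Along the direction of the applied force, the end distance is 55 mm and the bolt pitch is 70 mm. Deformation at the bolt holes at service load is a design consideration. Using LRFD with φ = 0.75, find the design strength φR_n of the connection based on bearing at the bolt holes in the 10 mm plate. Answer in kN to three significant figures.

1770 kN

Per bolt r_n = 1.2 l_c t F_u ≤ 2.4 d t F_u; upper limit = 2.4 × 22 × 10 × 450 / 1000 = 237.6 kN.
Edge bolt: l_c = 55 − 24/2 = 43 mm → 1.2 × 43 × 10 × 450 / 1000 = 232.2 → r_n = 232.2 kN.
Interior bolts: l_c = 70 − 24 = 46 mm → 1.2 × 46 × 10 × 450 / 1000 = 248.4 → r_n = 237.6 kN.
R_n = 2 × 232.2 + 8 × 237.6 = 2365 kN.
Design strength φR_n = 0.75 × 2365 = 1770 kN.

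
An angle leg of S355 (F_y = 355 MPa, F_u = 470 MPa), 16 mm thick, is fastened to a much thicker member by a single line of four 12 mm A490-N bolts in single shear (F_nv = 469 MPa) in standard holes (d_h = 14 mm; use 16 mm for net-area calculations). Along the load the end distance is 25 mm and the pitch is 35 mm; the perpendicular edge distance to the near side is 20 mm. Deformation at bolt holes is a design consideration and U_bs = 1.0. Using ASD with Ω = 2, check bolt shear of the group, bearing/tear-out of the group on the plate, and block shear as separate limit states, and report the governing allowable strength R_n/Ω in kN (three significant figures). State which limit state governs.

Bolt shear: A_b = π·12²/4 = 113.1 mm²; R_n = 469 × 113.1 × 4 × 1 / 1000 = 212.2 kN → 212.2 / 2 = 106 kN.
Bearing: edge l_c = 18, r_n = 162.4 kN; interior l_c = 21, r_n = 189.5 kN; R_n = 162.4 + 3·189.5 = 730.9 kN → 365 kN.
Block shear: A_gv = 2080, A_nv = 1184, A_nt = 192 mm²; R_n = min(0.6F_uA_nv, 0.6F_yA_gv) + U_bs·F_u·A_nt = 424.1 kN → 212 kN.
Bolt shear governs: 106 kN.

106 kN (bolt shear governs)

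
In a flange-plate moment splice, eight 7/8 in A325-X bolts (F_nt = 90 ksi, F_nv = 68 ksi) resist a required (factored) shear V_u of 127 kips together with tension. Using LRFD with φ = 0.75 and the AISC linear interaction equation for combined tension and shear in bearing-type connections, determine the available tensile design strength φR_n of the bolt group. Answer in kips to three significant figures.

A_b = π·0.875²/4 = 0.6013 in²; f_rv = 127 / (8 × 0.6013) = 26.4 ksi.
F'_nt = 1.3 F_nt − (F_nt / φF_nv) f_rv = 1.3·90 − (90/(0.75·68))·26.4 = 70.41 ksi, capped at F_nt → F'_nt = 70.41 ksi.
R_n = F'_nt · A_b · n = 70.41 × 0.6013 × 8 = 338.7 kips.
Design strength φR_n = 0.75 × 338.7 = 254 kips.

254 kips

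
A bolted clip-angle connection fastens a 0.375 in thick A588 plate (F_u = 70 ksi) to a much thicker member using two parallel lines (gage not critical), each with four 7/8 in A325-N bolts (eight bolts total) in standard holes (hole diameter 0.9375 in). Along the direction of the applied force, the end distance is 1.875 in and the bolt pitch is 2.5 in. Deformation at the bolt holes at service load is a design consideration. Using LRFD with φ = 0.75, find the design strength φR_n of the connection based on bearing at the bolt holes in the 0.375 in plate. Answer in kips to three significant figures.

288 kips

Per bolt r_n = 1.2 l_c t F_u ≤ 2.4 d t F_u; upper limit = 2.4 × 0.875 × 0.375 × 70 = 55.13 kips.
Edge bolt: l_c = 1.875 − 0.9375/2 = 1.406 in → 1.2 × 1.406 × 0.375 × 70 = 44.3 → r_n = 44.3 kips.
Interior bolts: l_c = 2.5 − 0.9375 = 1.562 in → 1.2 × 1.562 × 0.375 × 70 = 49.22 → r_n = 49.22 kips.
R_n = 2 × 44.3 + 6 × 49.22 = 383.9 kips.
Design strength φR_n = 0.75 × 383.9 = 288 kips.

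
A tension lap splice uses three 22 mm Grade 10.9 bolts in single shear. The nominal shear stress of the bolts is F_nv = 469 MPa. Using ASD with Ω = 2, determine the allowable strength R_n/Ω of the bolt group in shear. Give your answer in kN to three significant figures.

A_b = π × 22² / 4 = 380.1 mm².
R_n = F_nv · A_b · n · n_s = 469 × 380.1 × 3 × 1 / 1000 = 534.8 kN.
Allowable strength R_n/Ω = 534.8 / 2 = 267 kN.

267 kN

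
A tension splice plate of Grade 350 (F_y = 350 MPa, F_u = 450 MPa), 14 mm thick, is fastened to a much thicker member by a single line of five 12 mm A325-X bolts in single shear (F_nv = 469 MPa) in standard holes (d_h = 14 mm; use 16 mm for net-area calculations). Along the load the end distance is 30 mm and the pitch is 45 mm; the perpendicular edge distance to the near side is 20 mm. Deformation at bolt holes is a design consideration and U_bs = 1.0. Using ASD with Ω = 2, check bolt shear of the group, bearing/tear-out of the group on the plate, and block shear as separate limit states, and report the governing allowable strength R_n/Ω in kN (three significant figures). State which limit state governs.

Bolt shear: A_b = π·12²/4 = 113.1 mm²; R_n = 469 × 113.1 × 5 × 1 / 1000 = 265.2 kN → 265.2 / 2 = 133 kN.
Bearing: edge l_c = 23, r_n = 173.9 kN; interior l_c = 31, r_n = 181.4 kN; R_n = 173.9 + 4·181.4 = 899.6 kN → 450 kN.
Block shear: A_gv = 2940, A_nv = 1932, A_nt = 168 mm²; R_n = min(0.6F_uA_nv, 0.6F_yA_gv) + U_bs·F_u·A_nt = 597.2 kN → 299 kN.
Bolt shear governs: 133 kN.

133 kN (bolt shear governs)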